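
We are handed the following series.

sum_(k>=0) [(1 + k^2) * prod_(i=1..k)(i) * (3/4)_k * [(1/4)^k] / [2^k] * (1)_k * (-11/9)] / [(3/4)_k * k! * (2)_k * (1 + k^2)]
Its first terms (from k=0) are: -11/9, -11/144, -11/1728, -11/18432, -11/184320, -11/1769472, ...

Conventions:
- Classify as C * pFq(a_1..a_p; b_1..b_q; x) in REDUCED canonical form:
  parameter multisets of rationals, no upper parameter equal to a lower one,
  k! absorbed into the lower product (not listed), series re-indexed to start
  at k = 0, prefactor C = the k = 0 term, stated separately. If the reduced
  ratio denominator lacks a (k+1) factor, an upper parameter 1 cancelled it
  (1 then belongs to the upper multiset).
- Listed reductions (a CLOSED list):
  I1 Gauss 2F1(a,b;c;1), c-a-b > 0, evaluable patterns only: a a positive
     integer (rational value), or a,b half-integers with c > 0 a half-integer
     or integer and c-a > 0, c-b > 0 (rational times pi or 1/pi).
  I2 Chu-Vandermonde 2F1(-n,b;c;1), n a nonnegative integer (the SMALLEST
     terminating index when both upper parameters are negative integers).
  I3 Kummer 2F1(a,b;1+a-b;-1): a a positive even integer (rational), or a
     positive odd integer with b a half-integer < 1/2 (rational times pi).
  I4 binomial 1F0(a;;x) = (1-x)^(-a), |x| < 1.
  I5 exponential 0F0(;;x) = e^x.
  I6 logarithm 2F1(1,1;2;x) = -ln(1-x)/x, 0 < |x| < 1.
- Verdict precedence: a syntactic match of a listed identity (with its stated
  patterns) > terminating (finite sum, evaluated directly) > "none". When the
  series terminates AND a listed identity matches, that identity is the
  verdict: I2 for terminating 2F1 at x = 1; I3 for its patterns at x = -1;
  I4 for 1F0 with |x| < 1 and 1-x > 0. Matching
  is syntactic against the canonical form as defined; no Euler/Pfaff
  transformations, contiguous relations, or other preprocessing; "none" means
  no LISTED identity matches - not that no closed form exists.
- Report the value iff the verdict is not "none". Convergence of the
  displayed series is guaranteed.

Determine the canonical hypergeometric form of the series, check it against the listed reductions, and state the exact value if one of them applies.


Prefactor -11/9, argument 1/8: 2F1 with upper {1, 1} over lower {2}. Verdict: the I6 logarithm reduction fires (the logarithm: parameters (1,1;2), x = 1/8). Value: (88/9) * ln(7/8).

Key observation: with t_0 = -11/9, the parameter 3/4 appears in both the upper and lower lists and cancels (alongside the other common factor).
Term ratio: r(k) = (1/8) * (k+1) (k+1) / [(k+2) (k+1)] - rational in k. x = (1/8); t_0 = -11/9; negate the roots.


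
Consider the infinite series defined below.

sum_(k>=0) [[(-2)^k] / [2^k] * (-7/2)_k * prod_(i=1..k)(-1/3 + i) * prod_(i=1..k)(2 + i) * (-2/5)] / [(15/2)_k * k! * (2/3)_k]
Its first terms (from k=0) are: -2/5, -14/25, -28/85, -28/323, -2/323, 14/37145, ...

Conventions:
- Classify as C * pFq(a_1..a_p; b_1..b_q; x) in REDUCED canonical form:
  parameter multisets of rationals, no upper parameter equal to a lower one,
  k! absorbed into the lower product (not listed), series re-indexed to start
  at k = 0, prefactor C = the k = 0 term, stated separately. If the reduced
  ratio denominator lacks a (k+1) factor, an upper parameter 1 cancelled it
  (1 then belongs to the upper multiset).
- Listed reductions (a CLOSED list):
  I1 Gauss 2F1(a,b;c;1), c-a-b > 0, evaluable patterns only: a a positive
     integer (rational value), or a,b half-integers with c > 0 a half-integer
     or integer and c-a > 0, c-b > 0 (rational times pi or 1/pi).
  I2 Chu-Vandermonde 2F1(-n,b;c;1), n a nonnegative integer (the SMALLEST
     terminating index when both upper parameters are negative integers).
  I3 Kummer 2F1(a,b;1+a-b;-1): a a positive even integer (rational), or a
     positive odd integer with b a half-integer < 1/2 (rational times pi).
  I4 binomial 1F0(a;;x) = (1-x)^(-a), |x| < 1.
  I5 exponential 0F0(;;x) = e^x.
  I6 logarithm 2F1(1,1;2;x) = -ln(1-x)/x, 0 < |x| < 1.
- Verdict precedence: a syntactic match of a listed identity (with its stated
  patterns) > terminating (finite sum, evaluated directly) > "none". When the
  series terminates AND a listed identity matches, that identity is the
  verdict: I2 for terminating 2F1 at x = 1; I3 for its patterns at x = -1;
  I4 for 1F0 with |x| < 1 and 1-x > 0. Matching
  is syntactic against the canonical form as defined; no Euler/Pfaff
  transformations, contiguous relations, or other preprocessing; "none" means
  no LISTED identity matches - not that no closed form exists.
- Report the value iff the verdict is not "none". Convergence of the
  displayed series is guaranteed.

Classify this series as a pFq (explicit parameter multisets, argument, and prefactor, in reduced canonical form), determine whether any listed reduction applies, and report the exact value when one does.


Reduced: x = -1, 2F1, upper = {-7/2, 3}, lower = {15/2}, C = -2/5. Verdict: Kummer (I3) applies (x = -1; c = 15/2 equals 1+a-b for upper {-7/2, 3}: listed pattern). Value: (-9009/20480) * pi.

Structural cue: x = (-1) and the two k-th powers (C = -2/5, x = -1) combine into one argument.
Term ratio: r(k) = (-1) * (k-7/2) (k+3) / [(k+15/2) (k+1)] ; factor over Q: parameters, x = (-1), and C = -2/5.


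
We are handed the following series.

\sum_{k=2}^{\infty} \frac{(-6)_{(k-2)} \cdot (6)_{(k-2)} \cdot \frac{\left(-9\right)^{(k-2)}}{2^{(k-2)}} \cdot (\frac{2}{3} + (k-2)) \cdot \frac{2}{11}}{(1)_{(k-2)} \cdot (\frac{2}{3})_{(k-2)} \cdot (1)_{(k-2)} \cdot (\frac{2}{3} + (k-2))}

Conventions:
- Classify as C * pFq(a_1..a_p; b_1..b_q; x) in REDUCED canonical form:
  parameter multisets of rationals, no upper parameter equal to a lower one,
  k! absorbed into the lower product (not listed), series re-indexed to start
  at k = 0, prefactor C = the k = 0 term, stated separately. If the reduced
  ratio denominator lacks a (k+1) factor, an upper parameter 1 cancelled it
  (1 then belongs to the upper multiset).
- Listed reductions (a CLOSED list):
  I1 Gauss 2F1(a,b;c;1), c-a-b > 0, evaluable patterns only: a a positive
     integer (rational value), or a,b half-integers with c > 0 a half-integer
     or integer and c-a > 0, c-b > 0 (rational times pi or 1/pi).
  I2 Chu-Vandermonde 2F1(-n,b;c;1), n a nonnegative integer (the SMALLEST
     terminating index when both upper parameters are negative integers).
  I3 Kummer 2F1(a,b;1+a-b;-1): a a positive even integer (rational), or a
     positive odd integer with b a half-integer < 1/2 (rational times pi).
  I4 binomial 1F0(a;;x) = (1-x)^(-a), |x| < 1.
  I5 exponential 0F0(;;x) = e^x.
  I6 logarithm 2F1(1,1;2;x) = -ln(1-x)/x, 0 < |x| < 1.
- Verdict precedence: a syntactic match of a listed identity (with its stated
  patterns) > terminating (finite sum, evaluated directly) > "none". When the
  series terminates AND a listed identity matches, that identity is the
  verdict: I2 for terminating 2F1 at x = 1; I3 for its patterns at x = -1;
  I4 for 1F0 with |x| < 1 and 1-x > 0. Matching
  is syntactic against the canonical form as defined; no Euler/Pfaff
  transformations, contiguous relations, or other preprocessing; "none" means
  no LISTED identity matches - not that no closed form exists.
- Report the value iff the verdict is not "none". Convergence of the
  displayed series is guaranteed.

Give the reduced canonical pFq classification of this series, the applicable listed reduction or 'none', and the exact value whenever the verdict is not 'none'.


Key step: x = -\frac{9}{2} and the two geometric factors (C = 2/11) combine into one argument.
Adjacent-term ratio: r(k) = -\frac{9}{2} * (k-6) (k+6) / [(k+\frac{2}{3}) (k+1) (k+1)] - rational in k. x = -\frac{9}{2}; t_0 = \frac{2}{11}; negate the roots.

Canonical form: C = \frac{2}{11} times 2F2 with upper {-6, 6}, lower {\frac{2}{3}, 1}, x = -\frac{9}{2}. Verdict: terminating - upper -6 stops the sum at k = 6; the 7 terms are added exactly. Sum: \frac{172484278841}{5265920}.


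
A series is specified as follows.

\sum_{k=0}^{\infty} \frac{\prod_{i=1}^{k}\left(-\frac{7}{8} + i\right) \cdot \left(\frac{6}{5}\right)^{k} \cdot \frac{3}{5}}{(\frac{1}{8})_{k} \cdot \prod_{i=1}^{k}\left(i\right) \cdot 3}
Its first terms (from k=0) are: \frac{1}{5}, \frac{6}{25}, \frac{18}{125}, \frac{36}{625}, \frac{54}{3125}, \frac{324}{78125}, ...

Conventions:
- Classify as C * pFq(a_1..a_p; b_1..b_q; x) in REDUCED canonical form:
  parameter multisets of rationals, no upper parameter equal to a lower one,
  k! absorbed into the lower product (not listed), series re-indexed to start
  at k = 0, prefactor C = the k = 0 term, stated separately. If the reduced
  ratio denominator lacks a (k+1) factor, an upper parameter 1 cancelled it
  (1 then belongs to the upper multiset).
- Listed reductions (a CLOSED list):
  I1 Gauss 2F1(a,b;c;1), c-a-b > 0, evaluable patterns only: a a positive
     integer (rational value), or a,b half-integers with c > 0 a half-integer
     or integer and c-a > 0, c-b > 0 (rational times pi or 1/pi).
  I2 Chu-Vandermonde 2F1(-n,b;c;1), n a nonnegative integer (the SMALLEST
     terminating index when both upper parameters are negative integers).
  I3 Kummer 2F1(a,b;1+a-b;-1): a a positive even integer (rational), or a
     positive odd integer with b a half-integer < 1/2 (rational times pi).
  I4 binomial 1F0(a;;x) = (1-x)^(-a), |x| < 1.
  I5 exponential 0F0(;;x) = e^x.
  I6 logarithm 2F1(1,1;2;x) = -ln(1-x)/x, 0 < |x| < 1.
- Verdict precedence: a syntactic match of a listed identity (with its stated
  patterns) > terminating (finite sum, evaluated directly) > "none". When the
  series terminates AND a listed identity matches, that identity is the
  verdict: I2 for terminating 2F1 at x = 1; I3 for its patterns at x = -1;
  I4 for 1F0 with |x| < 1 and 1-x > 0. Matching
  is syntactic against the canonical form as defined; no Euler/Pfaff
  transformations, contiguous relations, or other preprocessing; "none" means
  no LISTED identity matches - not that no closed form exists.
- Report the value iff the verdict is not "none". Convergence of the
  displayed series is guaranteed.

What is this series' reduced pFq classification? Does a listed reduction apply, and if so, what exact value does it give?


x = \frac{6}{5} here; the reduced form reads 0F0, upper {-}, lower {-}, C = \frac{1}{5}. Verdict: this is exponential (I5) (the 0F0 exponential series at x = \frac{6}{5}). Exact value: \frac{1}{5} \cdot e^{\frac{6}{5}}.

The tell: t_0 being \frac{1}{5}, the parameter 1/8 appears in both the upper and lower lists and cancels.
Ratio: r(k) = \frac{6}{5} * 1 / [(k+1)] - rational; roots negated = parameters, x = \frac{6}{5}, C = \frac{1}{5}.


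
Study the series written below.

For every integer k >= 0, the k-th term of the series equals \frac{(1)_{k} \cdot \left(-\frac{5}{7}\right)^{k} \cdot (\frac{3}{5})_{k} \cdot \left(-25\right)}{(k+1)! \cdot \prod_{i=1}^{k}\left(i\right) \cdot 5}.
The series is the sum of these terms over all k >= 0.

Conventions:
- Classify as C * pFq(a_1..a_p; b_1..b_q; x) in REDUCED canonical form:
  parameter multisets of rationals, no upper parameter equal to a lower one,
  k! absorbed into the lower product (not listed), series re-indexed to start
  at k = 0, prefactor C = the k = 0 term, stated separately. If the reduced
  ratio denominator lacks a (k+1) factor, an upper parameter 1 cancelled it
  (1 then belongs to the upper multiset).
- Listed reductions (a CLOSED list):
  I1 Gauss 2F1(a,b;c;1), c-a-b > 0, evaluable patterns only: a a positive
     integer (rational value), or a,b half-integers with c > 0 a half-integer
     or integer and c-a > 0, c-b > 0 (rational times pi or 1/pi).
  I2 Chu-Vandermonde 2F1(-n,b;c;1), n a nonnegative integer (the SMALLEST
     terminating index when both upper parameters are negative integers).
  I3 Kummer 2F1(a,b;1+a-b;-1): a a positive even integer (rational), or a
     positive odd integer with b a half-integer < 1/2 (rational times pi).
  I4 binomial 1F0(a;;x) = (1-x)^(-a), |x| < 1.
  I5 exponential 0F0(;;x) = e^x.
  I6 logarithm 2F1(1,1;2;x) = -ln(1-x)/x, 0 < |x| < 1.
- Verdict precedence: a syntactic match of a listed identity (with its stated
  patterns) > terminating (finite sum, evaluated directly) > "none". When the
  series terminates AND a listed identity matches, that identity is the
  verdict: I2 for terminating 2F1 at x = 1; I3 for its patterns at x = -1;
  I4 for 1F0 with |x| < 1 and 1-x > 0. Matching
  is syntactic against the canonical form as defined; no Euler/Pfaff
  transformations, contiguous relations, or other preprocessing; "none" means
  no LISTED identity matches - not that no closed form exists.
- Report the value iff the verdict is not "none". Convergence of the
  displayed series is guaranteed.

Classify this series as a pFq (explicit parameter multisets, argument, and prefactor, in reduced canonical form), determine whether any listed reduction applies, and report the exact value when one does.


Classification (C = -5): 2F1 with upper {\frac{3}{5}, 1}, lower {2}, argument x = -\frac{5}{7}. Verdict: none. A 2F1 with upper {\frac{3}{5}, 1} fits none of I1-I6 at x = -\frac{5}{7}; the sum runs forever.

First insight: with t_0 = -5, the denominator's factorial ratio (C = -5) is a lower Pochhammer.
Consecutive-term ratio: r(k) = -\frac{5}{7} * (k+\frac{3}{5}) (k+1) / [(k+2) (k+1)] - rational in k. x = -\frac{5}{7}; t_0 = -5; negate the roots.


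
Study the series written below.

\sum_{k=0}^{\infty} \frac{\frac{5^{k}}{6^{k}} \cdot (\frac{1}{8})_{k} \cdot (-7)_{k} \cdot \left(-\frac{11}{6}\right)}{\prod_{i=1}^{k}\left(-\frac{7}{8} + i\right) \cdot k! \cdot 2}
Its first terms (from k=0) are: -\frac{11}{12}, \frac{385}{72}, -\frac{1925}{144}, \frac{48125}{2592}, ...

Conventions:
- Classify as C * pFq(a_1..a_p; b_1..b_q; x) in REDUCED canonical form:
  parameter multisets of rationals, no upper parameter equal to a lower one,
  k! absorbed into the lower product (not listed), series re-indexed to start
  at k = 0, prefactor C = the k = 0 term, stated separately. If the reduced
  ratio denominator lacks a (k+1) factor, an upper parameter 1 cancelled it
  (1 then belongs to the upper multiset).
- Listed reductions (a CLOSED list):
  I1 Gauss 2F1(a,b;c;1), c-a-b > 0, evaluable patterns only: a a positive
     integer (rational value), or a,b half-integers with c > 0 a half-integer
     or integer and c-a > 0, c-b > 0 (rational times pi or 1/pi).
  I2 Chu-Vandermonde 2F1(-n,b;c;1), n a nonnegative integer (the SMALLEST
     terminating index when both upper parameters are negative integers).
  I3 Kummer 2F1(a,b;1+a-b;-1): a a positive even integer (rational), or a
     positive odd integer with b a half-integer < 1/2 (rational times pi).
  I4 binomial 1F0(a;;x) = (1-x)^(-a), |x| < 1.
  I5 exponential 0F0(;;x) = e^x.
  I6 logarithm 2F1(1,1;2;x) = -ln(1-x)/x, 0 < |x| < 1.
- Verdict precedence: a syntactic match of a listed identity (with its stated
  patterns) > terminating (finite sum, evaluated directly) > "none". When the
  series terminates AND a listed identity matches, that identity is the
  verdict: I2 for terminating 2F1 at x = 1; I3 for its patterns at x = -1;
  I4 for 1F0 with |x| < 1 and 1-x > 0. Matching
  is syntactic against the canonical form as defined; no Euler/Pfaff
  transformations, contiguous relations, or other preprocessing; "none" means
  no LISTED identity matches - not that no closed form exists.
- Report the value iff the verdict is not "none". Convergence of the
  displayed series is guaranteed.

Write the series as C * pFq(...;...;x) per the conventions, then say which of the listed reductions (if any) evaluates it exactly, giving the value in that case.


Canonical form: C = -\frac{11}{12} times 1F0 with upper {-7}, lower {-}, x = \frac{5}{6}. Verdict: the binomial series (I4) matches (the 1F0 binomial series: exponent 7, x = \frac{5}{6}). Exact value: -\frac{11}{3359232}.

Key step: t_0 = -\frac{11}{12} here, and the two geometric factors (C = -11/12, x = 5/6) combine into one argument.
Consecutive-term ratio: r(k) = \frac{5}{6} * (k-7) / [(k+1)] - rational; roots negated = parameters, x = \frac{5}{6}, C = -\frac{11}{12}.


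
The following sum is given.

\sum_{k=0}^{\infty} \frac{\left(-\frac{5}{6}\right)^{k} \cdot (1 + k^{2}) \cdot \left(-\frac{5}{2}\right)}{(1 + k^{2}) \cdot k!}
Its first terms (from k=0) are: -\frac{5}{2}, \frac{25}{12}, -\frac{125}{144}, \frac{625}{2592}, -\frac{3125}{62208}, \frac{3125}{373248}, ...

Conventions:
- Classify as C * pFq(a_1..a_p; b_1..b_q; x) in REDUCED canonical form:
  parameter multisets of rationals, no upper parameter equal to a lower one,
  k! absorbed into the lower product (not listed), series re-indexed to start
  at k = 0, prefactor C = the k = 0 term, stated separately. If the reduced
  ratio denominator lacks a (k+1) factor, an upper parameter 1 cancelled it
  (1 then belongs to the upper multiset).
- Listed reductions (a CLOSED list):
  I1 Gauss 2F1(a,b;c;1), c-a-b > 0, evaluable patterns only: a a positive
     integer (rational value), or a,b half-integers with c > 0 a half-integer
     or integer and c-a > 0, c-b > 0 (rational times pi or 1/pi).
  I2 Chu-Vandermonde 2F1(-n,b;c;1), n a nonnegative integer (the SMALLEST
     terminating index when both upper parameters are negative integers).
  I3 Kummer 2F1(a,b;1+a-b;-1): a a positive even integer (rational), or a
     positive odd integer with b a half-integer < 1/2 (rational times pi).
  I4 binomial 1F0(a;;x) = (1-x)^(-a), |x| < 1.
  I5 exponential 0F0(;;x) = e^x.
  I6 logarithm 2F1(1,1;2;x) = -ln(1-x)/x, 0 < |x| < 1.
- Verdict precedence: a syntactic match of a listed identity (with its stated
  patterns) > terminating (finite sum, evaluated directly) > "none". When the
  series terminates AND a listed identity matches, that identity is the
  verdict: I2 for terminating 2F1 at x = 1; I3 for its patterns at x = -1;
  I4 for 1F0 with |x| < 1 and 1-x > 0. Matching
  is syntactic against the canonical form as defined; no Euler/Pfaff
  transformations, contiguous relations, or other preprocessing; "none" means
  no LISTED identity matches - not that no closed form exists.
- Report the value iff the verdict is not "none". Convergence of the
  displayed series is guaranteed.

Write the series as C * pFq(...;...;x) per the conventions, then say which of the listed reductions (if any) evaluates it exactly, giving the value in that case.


First insight: t_0 being -\frac{5}{2}, the factor k^2 + 1 cancels (top and bottom), leaving C = -5/2, x = -5/6.
Term ratio: r(k) = -\frac{5}{6} * 1 / [(k+1)] - poly over poly, x = -\frac{5}{6} from leading terms; C = -\frac{5}{2} at k = 0.

This is -\frac{5}{2} * 0F0(-; -; -\frac{5}{6}) in reduced canonical form. Verdict (x = -\frac{5}{6}): exponential (I5) applies (the 0F0 exponential series at x = -\frac{5}{6}). Sum: \left(-\frac{5}{2}\right) \cdot e^{-\frac{5}{6}}.


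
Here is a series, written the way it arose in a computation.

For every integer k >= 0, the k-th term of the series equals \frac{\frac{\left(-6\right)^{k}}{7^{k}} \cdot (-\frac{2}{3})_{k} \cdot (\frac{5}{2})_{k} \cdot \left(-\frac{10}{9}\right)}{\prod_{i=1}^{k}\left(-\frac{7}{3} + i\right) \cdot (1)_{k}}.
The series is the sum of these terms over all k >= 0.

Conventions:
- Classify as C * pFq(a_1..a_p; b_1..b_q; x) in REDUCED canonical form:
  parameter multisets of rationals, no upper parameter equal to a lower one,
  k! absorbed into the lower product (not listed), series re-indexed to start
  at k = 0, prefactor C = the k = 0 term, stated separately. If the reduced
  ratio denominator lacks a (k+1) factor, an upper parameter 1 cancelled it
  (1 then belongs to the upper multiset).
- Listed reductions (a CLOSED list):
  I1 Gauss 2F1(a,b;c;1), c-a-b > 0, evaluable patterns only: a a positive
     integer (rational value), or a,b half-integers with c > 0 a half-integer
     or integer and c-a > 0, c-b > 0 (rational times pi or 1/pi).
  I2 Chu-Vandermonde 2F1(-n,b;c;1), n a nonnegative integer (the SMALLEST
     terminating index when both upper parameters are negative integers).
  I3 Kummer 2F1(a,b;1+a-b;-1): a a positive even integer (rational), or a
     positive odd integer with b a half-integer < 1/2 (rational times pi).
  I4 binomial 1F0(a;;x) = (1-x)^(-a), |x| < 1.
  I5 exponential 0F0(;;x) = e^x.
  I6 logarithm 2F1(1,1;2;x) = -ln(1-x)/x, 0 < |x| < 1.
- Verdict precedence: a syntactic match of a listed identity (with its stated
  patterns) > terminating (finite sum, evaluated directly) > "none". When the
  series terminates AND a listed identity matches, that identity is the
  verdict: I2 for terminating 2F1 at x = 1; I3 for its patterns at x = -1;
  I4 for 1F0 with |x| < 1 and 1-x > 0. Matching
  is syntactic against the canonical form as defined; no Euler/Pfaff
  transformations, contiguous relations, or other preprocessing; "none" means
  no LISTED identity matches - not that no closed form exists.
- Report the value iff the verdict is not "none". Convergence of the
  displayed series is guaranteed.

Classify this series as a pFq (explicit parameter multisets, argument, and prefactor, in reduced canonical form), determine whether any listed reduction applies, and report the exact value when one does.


The series (x = -\frac{6}{7}) is 2F1: upper {-\frac{2}{3}, \frac{5}{2}}, lower {-\frac{4}{3}}, prefactor -\frac{10}{9}. Verdict: none. A 2F1 with upper {-\frac{2}{3}, \frac{5}{2}} fits none of I1-I6 at x = -\frac{6}{7}; the sum runs forever.

First insight: t_0 being -\frac{10}{9}, (1)_k (C = -10/9, x = -6/7) is k! itself.
Step ratio: r(k) = -\frac{6}{7} * (k-\frac{2}{3}) (k+\frac{5}{2}) / [(k-\frac{4}{3}) (k+1)] - rational in k. x = -\frac{6}{7}; t_0 = -\frac{10}{9}; negate the roots.


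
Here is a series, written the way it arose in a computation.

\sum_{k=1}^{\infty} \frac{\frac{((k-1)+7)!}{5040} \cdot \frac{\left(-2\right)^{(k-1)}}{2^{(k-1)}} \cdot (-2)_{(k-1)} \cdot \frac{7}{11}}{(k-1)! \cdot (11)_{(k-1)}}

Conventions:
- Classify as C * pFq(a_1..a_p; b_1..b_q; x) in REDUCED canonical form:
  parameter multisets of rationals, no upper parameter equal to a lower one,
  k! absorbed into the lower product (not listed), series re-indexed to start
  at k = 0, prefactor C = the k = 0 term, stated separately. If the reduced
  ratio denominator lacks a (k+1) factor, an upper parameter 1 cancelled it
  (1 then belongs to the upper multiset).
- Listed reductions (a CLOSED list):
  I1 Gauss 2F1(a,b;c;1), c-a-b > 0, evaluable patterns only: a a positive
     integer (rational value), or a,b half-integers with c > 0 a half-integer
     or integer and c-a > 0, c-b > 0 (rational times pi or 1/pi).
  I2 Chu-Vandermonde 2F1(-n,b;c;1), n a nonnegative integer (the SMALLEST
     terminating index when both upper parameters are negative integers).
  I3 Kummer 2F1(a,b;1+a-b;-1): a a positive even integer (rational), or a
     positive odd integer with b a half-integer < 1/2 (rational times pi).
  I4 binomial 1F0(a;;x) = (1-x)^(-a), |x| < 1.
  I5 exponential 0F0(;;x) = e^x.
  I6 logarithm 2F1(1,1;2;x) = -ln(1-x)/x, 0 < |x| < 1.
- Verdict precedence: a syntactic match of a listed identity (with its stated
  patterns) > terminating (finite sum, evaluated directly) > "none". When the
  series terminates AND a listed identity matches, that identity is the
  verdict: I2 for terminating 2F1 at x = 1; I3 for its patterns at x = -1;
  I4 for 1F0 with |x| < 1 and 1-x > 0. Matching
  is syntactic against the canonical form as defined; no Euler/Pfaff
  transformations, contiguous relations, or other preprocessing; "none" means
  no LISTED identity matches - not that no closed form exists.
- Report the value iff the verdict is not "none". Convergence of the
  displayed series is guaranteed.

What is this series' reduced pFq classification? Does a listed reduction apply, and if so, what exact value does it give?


The series (x = -1) is 2F1: upper {-2, 8}, lower {11}, prefactor \frac{7}{11}. Verdict at x = -1: Kummer's theorem (I3) matches (x = -1; c = 11 equals 1+a-b for upper {-2, 8}: listed pattern). Hence: \frac{21}{11}.

Key observation: x = -1 and the two k-th powers (prefactor 7/11) combine into one argument.
Consecutive-term ratio: r(k) = -1 * (k-2) (k+8) / [(k+11) (k+1)] - poly over poly, x = -1 from leading terms; C = \frac{7}{11} at k = 0.


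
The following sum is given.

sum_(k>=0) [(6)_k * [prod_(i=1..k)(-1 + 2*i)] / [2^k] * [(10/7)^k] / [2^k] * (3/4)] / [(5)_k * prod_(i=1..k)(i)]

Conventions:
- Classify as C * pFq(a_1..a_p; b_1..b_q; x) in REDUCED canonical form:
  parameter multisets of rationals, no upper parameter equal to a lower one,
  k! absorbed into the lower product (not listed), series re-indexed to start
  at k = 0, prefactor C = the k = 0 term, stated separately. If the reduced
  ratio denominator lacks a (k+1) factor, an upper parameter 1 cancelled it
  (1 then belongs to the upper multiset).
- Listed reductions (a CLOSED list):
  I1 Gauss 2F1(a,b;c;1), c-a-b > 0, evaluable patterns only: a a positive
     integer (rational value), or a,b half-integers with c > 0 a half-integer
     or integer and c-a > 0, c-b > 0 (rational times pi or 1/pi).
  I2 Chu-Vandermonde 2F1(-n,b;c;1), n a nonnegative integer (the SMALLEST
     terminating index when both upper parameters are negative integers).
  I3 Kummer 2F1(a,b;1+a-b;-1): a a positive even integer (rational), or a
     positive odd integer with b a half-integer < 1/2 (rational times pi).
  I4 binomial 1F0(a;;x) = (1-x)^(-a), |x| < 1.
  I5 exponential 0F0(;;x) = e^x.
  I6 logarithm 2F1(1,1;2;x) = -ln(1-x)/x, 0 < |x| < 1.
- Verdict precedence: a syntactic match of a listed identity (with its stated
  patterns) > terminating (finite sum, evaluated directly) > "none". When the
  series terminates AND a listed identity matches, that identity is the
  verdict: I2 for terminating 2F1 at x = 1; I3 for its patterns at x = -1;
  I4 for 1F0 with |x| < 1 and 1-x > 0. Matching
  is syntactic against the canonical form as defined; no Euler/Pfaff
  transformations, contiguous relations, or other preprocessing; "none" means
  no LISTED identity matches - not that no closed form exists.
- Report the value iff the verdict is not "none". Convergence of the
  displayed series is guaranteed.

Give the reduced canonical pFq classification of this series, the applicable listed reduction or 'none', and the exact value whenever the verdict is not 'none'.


At argument 5/7: a 2F1 with upper {1/2, 6}, lower {5}, scaled by C = 3/4. Verdict: none. Every listed pattern misses the 2F1 form at 5/7, upper {1/2, 6}.

The tell: from the first term 3/4: the two k-th powers (prefactor 3/4) combine into one argument.
Adjacent-term ratio: r(k) = (5/7) * (k+1/2) (k+6) / [(k+5) (k+1)] - rational in k, leading ratio (5/7); with t_0 = 3/4, classification follows.


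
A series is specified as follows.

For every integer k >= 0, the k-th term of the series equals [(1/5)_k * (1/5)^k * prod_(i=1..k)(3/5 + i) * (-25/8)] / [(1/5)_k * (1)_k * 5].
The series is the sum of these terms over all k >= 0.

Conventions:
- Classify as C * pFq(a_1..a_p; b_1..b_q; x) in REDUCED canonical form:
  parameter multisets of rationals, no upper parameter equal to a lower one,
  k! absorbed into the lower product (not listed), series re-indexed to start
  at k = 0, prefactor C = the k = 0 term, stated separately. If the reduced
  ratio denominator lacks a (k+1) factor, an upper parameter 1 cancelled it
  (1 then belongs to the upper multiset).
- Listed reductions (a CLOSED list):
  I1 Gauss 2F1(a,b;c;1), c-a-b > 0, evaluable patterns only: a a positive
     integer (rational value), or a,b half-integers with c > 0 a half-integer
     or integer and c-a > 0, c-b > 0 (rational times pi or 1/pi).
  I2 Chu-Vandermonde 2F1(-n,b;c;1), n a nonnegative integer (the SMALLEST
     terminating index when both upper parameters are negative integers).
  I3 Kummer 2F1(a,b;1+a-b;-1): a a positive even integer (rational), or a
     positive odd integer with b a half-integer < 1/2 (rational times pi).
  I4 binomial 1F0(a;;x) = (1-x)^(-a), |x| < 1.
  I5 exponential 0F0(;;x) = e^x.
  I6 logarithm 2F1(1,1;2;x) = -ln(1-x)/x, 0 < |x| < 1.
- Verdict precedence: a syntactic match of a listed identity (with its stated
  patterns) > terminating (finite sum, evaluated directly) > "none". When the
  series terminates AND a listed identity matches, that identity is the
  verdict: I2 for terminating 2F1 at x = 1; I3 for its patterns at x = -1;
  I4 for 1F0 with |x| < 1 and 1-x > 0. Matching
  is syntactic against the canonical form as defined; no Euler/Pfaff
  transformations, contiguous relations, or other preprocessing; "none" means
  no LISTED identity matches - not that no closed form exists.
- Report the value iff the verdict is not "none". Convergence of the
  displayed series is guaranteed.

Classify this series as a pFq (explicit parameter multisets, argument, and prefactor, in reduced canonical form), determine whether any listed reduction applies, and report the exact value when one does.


Canonical form: C = -5/8 times 1F0 with upper {8/5}, lower {-}, x = 1/5. Verdict: the I4 binomial reduction applies (the 1F0 binomial series: exponent -8/5, x = 1/5). Its exact value is (-5/8) * (4/5)^(-8/5).

Key step: from the first term -5/8: the running product (C = -5/8) telescopes to a rising factorial.
Ratio: r(k) = (1/5) * (k+8/5) / [(k+1)] - rational in k. x = (1/5); t_0 = -5/8; negate the roots.


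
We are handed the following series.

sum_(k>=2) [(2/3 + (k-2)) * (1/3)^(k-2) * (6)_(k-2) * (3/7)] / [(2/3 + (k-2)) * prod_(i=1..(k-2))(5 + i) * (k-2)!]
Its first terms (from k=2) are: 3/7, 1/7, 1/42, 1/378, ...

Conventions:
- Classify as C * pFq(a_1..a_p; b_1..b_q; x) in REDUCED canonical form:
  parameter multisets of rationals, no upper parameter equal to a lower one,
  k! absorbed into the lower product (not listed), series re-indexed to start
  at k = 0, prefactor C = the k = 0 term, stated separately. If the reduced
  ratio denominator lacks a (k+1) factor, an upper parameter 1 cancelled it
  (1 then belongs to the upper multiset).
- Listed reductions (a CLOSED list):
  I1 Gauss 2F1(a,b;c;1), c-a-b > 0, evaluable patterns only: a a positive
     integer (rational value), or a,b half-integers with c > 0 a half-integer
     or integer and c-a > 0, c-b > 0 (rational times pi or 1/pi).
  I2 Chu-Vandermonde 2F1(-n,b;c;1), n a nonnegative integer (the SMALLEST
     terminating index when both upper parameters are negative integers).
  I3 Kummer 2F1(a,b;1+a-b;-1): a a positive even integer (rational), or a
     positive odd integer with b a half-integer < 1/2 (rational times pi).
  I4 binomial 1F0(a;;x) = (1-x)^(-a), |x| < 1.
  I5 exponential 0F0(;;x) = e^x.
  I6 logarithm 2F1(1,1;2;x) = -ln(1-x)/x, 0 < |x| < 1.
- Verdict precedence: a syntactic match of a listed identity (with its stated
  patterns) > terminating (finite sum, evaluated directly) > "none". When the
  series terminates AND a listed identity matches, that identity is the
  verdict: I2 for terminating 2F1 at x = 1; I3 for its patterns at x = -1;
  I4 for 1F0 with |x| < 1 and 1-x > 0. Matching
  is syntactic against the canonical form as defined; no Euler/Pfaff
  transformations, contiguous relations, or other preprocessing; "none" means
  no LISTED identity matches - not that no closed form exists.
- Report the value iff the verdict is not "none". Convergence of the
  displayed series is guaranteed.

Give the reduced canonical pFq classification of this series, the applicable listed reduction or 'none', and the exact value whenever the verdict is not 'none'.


This is 3/7 * 0F0(-; -; 1/3) in reduced canonical form. Verdict: this is exponential (I5) (the 0F0 exponential series at x = 1/3). Exact value: (3/7) * e^(1/3).

Key step: t_0 = 3/7 here, and striking the common factor k + 2/3 reduces the term (C = 3/7, x = 1/3).
Ratio: r(k) = (1/3) * 1 / [(k+1)] - rational in k, leading ratio (1/3); with t_0 = 3/7, classification follows.


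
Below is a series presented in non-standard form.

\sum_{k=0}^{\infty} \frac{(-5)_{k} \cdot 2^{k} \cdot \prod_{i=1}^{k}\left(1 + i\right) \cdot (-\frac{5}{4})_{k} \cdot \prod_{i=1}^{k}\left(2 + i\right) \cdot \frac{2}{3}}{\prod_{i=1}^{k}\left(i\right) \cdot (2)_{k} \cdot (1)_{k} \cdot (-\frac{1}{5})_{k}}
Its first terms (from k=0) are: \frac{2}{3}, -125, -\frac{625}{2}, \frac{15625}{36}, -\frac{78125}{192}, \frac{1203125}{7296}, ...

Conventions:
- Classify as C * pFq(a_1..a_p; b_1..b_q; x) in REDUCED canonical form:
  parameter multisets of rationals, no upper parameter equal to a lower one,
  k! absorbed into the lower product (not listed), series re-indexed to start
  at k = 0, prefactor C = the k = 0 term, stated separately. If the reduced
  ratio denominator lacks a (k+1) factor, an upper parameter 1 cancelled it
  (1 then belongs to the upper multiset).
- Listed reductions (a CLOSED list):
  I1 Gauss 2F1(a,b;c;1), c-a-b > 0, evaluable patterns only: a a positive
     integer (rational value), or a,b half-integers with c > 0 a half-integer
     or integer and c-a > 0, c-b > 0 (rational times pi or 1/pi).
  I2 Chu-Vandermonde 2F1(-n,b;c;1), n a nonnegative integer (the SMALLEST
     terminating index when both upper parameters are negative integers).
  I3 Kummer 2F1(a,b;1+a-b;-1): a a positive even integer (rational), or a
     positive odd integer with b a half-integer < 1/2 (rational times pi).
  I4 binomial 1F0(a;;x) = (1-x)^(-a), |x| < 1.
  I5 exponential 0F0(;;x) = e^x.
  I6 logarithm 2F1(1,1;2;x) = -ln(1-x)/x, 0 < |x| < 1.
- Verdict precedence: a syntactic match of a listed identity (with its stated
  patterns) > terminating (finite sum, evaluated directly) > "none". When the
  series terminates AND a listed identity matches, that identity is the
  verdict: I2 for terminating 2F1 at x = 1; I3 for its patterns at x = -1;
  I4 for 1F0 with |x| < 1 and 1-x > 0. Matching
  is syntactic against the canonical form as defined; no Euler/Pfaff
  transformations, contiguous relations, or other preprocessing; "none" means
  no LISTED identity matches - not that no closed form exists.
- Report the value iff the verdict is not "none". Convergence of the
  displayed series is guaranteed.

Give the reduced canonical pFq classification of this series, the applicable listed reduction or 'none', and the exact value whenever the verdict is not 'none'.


With C = \frac{2}{3}: the canonical form is 3F2(-5, -\frac{5}{4}, 3; -\frac{1}{5}, 1; 2). Verdict: terminating (-5 upstairs). 6 nonzero terms in all; added directly. Its exact value is -\frac{5358283}{21888}.

Key observation: t_0 = \frac{2}{3} here, and the parameter 2 appears in both the upper and lower lists and cancels.
Step ratio: r(k) = 2 * (k-5) (k-\frac{5}{4}) (k+3) / [(k-\frac{1}{5}) (k+1) (k+1)] - rational in k. x = 2; t_0 = \frac{2}{3}; negate the roots.


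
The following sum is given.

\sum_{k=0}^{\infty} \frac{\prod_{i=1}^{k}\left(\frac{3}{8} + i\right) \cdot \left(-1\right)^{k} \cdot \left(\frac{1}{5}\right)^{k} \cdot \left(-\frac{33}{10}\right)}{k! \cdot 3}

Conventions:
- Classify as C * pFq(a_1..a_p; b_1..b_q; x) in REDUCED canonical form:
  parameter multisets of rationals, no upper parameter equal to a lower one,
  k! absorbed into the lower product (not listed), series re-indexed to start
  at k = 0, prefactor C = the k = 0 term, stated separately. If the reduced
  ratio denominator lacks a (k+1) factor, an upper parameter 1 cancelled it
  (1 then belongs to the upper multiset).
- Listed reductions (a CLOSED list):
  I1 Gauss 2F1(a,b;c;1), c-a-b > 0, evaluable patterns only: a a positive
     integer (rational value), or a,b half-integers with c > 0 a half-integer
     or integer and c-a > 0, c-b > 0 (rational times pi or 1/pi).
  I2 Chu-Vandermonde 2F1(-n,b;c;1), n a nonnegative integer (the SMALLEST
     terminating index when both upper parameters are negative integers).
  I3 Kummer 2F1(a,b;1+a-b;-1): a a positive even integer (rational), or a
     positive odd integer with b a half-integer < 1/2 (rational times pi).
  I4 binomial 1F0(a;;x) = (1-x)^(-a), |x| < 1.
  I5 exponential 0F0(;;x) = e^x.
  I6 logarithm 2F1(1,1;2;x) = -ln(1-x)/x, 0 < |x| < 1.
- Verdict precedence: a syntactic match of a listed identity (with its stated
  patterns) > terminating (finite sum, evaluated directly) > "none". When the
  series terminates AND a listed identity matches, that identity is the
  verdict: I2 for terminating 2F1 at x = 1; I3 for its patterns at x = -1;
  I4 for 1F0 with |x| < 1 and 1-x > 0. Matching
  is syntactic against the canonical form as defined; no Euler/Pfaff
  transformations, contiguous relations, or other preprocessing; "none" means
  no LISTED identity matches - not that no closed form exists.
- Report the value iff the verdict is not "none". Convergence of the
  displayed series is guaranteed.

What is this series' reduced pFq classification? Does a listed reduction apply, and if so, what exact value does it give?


The series (x = -\frac{1}{5}) is 1F0: upper {\frac{11}{8}}, lower {-}, prefactor -\frac{11}{10}. Verdict (x = -\frac{1}{5}): the I4 binomial reduction applies (the 1F0 binomial series: exponent -11/8, x = -\frac{1}{5}). Hence: \left(-\frac{11}{10}\right) \cdot \left(\frac{6}{5}\right)^{-\frac{11}{8}}.

The tell: with t_0 = -\frac{11}{10}, the constant factors (prefactor -11/10) combine into one prefactor.
Adjacent-term ratio: r(k) = -\frac{1}{5} * (k+\frac{11}{8}) / [(k+1)] - poly over poly, x = -\frac{1}{5} from leading terms; C = -\frac{11}{10} at k = 0.


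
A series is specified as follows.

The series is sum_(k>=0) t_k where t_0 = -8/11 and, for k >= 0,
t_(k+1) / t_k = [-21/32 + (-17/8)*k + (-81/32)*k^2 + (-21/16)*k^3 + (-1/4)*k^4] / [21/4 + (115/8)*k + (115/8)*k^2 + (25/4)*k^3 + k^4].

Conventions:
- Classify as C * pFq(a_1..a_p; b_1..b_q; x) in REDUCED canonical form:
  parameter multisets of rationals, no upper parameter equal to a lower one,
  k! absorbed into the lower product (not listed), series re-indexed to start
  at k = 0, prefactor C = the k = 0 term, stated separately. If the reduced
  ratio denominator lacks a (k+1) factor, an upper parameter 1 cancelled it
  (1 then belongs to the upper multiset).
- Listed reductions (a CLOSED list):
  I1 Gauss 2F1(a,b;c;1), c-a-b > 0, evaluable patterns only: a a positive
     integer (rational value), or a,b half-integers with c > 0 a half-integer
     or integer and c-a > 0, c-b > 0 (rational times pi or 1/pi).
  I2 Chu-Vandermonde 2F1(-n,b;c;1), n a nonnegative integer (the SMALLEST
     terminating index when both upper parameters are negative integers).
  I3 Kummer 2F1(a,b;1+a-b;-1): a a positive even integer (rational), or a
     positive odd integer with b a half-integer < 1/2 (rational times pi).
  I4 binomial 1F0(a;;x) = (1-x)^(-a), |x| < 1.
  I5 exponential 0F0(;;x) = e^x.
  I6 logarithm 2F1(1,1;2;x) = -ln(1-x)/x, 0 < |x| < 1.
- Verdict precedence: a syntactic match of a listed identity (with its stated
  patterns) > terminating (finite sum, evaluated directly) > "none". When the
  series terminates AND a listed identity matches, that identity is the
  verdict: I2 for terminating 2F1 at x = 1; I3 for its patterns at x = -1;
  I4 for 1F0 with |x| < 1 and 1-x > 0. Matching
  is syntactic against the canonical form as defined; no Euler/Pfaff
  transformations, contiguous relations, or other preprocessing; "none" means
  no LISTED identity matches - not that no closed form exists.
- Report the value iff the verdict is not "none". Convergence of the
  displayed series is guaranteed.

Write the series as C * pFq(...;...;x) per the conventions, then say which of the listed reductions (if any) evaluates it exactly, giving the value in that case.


Canonical form: C = -8/11 times 2F1 with upper {1, 1}, lower {2}, x = -1/4. Verdict at x = -1/4: the logarithmic series (I6) matches (the logarithm: parameters (1,1;2), x = -1/4). Sum: (-32/11) * ln(5/4).

First insight: with t_0 = -8/11, the ratio is unreduced: k + 3/2 divides both sides (C = -8/11).
Step ratio: r(k) = (-1/4) * (k+1) (k+1) / [(k+2) (k+1)] - poly over poly, x = (-1/4) from leading terms; C = -8/11 at k = 0.


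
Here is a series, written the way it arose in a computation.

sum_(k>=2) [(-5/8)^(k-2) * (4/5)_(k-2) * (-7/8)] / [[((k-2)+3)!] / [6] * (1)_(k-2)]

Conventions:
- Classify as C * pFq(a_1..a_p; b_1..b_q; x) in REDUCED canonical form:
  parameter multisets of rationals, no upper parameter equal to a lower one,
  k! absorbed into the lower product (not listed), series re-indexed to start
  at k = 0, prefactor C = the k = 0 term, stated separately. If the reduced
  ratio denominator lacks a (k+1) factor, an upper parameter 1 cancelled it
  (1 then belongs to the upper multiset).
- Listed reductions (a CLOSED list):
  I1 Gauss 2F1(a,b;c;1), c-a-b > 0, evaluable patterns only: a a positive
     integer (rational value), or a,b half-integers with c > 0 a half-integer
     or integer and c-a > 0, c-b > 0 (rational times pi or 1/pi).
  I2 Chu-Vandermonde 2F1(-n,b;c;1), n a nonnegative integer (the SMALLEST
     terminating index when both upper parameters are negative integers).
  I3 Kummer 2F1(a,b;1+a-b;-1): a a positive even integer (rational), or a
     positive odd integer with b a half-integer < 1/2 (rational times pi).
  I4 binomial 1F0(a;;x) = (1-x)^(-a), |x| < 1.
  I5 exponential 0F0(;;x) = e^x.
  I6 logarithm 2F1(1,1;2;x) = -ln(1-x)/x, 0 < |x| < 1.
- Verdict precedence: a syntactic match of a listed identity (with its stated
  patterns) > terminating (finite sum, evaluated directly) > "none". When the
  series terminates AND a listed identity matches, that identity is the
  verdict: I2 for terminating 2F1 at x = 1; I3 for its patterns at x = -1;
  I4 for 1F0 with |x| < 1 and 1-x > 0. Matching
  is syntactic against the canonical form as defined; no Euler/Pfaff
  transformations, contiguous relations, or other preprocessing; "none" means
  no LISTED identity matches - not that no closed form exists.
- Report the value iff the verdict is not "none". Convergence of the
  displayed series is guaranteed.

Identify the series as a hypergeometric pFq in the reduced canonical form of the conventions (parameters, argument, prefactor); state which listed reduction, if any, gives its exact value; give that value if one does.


Key step: with t_0 = -7/8, the denominator's factorial ratio (C = -7/8, x = -5/8) is a lower Pochhammer.
Step ratio: r(k) = (-5/8) * (k+4/5) / [(k+4) (k+1)] - rational in k, leading ratio (-5/8); with t_0 = -7/8, classification follows.

At argument -5/8: a 1F1 with upper {4/5}, lower {4}, scaled by C = -7/8. Verdict: none (x = -5/8): each listed identity misses the multisets {4/5} ; {4}.
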